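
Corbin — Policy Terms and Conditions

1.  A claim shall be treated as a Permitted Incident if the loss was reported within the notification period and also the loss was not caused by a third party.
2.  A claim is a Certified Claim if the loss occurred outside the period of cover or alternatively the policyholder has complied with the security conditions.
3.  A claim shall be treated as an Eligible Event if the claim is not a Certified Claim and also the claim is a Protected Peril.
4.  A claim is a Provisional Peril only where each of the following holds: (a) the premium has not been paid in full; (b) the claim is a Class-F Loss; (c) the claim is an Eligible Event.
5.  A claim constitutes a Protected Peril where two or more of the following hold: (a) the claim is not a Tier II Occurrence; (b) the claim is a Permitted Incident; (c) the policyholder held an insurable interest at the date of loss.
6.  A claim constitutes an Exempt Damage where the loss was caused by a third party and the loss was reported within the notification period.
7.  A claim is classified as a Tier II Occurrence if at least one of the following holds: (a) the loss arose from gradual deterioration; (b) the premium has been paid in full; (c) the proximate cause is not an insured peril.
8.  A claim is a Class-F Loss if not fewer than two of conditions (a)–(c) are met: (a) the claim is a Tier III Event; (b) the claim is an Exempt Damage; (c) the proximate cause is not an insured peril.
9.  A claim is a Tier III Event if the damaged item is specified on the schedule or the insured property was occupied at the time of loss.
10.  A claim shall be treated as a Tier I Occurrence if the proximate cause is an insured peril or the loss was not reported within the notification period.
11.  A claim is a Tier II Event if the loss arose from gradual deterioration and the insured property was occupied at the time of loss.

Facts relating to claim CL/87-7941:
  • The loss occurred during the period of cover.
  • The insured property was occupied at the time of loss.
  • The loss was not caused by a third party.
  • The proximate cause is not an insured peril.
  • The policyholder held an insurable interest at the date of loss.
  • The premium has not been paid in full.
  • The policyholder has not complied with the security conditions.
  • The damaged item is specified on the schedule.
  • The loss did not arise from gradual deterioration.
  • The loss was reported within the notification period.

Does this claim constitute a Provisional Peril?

paragraph 9 — Tier III Event: [the damaged item is specified on the schedule? yes] OR [the insured property was occupied at the time of loss? yes] → satisfied.
paragraph 6 — Exempt Damage: [the loss was caused by a third party? no] AND [the loss was reported within the notification period? yes] → not satisfied.
paragraph 8 — Class-F Loss: Tier III Event (paragraph 9)? yes; Exempt Damage (paragraph 6)? no; the proximate cause is not an insured peril? yes — 2 of 3 hold (need ≥2) → satisfied.
paragraph 2 — Certified Claim: [the loss occurred outside the period of cover? no] OR [the policyholder has complied with the security conditions? no] → not satisfied.
paragraph 7 — Tier II Occurrence: [the loss arose from gradual deterioration? no] OR [the premium has been paid in full? no] OR [the proximate cause is not an insured peril? yes] → satisfied.
paragraph 1 — Permitted Incident: [the loss was reported within the notification period? yes] AND [the loss was not caused by a third party? yes] → satisfied.
paragraph 5 — Protected Peril: not a Tier II Occurrence (paragraph 7)? no; Permitted Incident (paragraph 1)? yes; the policyholder held an insurable interest at the date of loss? yes — 2 of 3 hold (need ≥2) → satisfied.
paragraph 3 — Eligible Event: [not a Certified Claim (paragraph 2)? yes] AND [Protected Peril (paragraph 5)? yes] → satisfied.
paragraph 4 — Provisional Peril: [the premium has not been paid in full? yes] AND [Class-F Loss (paragraph 8)? yes] AND [Eligible Event (paragraph 3)? yes] → satisfied.

Yes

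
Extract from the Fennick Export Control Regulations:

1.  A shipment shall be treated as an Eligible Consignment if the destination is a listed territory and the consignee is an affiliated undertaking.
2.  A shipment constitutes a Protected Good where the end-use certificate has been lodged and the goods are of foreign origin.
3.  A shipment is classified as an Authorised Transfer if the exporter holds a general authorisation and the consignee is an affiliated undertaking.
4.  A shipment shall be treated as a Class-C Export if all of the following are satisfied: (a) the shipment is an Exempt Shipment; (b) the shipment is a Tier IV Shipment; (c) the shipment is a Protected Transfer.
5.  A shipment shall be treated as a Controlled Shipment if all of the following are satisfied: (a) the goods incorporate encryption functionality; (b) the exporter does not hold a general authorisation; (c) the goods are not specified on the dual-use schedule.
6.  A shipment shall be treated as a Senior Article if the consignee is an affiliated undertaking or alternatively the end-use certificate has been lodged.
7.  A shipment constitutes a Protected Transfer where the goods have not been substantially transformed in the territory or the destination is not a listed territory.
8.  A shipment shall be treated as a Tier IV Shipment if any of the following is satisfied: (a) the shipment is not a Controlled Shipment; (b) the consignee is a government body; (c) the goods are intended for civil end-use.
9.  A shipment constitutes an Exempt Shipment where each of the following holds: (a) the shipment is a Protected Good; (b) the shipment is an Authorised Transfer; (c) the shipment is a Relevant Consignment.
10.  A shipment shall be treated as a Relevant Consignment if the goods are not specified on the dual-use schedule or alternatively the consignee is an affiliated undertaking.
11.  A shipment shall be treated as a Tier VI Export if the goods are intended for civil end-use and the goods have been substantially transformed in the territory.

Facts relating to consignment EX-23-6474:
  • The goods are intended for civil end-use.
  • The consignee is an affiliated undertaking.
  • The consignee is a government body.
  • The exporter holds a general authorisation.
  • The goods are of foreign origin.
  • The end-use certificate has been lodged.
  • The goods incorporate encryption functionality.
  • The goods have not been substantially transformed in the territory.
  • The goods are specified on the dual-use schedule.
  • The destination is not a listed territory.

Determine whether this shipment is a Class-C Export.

Yes

Under paragraph 2: the end-use certificate has been lodged? yes; and the goods are of foreign origin? yes. So the shipment is a Protected Good.
Under paragraph 3: the exporter holds a general authorisation? yes; and the consignee is an affiliated undertaking? yes. So the shipment is an Authorised Transfer.
Under paragraph 10: the goods are not specified on the dual-use schedule? no; or the consignee is an affiliated undertaking? yes. So the shipment is a Relevant Consignment.
Under paragraph 9: Protected Good (paragraph 2)? yes; and Authorised Transfer (paragraph 3)? yes; and Relevant Consignment (paragraph 10)? yes. So the shipment is an Exempt Shipment.
Under paragraph 5: the goods incorporate encryption functionality? yes; and the exporter does not hold a general authorisation? no; and the goods are not specified on the dual-use schedule? no. So the shipment is not a Controlled Shipment.
Under paragraph 8: not a Controlled Shipment (paragraph 5)? yes; or the consignee is a government body? yes; or the goods are intended for civil end-use? yes. So the shipment is a Tier IV Shipment.
Under paragraph 7: the goods have not been substantially transformed in the territory? yes; or the destination is not a listed territory? yes. So the shipment is a Protected Transfer.
Under paragraph 4: Exempt Shipment (paragraph 9)? yes; and Tier IV Shipment (paragraph 8)? yes; and Protected Transfer (paragraph 7)? yes. So the shipment is a Class-C Export.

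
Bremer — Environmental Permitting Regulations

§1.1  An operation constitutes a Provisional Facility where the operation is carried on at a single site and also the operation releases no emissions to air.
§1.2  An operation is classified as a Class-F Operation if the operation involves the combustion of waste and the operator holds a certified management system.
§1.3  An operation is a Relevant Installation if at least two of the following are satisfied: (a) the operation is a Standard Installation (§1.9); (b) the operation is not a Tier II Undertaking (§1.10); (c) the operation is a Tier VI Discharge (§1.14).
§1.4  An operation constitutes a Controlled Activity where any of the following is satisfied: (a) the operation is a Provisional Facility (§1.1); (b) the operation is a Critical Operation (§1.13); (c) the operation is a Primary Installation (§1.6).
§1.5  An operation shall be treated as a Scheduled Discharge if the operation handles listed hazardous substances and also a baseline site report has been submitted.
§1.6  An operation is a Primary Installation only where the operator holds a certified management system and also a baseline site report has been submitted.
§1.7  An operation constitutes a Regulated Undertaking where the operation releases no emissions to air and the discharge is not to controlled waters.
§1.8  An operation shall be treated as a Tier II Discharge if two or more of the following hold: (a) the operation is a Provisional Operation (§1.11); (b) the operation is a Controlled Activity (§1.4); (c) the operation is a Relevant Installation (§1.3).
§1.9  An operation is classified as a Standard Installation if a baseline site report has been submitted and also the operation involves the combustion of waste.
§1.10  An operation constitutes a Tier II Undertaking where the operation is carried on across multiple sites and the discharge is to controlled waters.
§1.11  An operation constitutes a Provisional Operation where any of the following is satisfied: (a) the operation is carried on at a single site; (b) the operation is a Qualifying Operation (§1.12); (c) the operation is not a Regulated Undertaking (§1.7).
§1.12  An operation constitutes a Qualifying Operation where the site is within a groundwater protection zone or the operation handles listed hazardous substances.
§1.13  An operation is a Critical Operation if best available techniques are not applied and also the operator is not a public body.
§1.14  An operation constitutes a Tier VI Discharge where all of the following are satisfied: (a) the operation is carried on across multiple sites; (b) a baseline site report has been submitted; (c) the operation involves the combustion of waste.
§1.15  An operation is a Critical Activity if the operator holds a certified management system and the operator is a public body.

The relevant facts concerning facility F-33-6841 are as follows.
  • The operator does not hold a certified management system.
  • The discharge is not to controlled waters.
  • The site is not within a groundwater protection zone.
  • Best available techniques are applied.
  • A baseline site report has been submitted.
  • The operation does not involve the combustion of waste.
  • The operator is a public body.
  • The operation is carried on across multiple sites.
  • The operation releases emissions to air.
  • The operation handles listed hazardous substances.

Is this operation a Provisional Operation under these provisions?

Yes

§1.12 — Qualifying Operation: [the site is within a groundwater protection zone? no] OR [the operation handles listed hazardous substances? yes] → satisfied.
§1.7 — Regulated Undertaking: [the operation releases no emissions to air? no] AND [the discharge is not to controlled waters? yes] → not satisfied.
§1.11 — Provisional Operation: [the operation is carried on at a single site? no] OR [Qualifying Operation (§1.12)? yes] OR [not a Regulated Undertaking (§1.7)? yes] → satisfied.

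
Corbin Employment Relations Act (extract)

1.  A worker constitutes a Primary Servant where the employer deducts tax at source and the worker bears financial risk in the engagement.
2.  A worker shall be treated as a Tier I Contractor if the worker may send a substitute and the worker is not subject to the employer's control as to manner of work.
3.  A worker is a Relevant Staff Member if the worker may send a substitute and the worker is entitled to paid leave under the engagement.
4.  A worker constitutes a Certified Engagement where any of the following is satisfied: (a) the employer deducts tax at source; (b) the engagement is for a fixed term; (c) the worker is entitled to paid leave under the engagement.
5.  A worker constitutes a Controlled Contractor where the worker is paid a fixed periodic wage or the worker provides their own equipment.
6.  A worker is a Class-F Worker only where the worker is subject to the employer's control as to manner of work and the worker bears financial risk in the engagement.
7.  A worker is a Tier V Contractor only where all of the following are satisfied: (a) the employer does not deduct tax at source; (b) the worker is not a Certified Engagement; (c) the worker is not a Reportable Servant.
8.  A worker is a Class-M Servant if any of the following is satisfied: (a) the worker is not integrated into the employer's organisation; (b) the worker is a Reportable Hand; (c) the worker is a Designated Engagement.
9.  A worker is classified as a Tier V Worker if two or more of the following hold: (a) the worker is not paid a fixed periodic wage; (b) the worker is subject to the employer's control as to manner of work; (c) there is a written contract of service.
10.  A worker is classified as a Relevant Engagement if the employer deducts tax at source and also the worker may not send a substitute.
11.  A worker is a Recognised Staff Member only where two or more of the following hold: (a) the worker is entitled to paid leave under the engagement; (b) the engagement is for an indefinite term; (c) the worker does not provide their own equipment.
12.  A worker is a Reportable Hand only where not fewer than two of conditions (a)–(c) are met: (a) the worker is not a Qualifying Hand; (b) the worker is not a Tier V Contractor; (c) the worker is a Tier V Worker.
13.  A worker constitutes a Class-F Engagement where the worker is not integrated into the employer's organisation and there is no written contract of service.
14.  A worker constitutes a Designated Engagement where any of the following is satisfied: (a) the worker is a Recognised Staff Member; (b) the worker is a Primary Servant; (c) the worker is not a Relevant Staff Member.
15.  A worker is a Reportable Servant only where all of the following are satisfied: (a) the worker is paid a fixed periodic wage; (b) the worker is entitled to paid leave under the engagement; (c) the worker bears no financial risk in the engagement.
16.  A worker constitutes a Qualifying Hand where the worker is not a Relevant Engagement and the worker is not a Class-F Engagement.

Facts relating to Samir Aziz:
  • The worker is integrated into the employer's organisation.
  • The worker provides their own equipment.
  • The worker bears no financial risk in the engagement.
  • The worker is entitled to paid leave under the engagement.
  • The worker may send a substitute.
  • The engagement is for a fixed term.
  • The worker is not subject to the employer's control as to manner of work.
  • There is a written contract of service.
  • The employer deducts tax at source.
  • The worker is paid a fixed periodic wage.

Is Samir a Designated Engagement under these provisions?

No

Under paragraph 11: the worker is entitled to paid leave under the engagement? yes; the engagement is for an indefinite term? no; the worker does not provide their own equipment? no — 1 of 3 hold (need ≥2) → not satisfied.
Under paragraph 1: the employer deducts tax at source? yes; and the worker bears financial risk in the engagement? no. So the worker is not a Primary Servant.
Under paragraph 3: the worker may send a substitute? yes; and the worker is entitled to paid leave under the engagement? yes. So the worker is a Relevant Staff Member.
Under paragraph 14: Recognised Staff Member (paragraph 11)? no; or Primary Servant (paragraph 1)? no; or not a Relevant Staff Member (paragraph 3)? no. So the worker is not a Designated Engagement.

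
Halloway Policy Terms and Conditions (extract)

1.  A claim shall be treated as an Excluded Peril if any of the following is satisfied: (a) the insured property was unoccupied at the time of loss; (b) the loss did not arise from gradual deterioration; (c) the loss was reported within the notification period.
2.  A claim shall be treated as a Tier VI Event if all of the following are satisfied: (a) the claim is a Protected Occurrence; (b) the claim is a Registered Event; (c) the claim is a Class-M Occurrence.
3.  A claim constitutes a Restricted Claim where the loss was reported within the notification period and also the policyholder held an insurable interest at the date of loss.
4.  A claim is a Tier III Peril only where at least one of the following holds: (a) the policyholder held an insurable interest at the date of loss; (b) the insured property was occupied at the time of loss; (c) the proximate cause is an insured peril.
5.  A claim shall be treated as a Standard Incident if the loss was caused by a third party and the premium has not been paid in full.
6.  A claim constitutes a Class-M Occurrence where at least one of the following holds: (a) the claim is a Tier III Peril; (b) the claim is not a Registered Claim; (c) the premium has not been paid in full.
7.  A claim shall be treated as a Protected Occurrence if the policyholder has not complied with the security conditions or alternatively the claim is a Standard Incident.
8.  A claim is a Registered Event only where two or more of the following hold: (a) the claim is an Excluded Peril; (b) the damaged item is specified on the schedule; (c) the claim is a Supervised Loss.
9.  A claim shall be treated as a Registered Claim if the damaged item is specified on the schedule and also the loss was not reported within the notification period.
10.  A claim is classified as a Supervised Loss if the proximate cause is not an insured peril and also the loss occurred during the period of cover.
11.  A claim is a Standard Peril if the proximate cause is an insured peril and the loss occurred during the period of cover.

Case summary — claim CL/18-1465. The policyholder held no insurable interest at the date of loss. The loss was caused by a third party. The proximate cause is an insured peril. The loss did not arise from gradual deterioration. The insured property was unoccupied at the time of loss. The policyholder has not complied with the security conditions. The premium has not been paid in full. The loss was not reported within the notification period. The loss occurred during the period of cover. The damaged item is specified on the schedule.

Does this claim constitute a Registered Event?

Yes

paragraph 1 — Excluded Peril: [the insured property was unoccupied at the time of loss? yes] OR [the loss did not arise from gradual deterioration? yes] OR [the loss was reported within the notification period? no] → satisfied.
paragraph 10 — Supervised Loss: [the proximate cause is not an insured peril? no] AND [the loss occurred during the period of cover? yes] → not satisfied.
paragraph 8 — Registered Event: Excluded Peril (paragraph 1)? yes; the damaged item is specified on the schedule? yes; Supervised Loss (paragraph 10)? no — 2 of 3 hold (need ≥2) → satisfied.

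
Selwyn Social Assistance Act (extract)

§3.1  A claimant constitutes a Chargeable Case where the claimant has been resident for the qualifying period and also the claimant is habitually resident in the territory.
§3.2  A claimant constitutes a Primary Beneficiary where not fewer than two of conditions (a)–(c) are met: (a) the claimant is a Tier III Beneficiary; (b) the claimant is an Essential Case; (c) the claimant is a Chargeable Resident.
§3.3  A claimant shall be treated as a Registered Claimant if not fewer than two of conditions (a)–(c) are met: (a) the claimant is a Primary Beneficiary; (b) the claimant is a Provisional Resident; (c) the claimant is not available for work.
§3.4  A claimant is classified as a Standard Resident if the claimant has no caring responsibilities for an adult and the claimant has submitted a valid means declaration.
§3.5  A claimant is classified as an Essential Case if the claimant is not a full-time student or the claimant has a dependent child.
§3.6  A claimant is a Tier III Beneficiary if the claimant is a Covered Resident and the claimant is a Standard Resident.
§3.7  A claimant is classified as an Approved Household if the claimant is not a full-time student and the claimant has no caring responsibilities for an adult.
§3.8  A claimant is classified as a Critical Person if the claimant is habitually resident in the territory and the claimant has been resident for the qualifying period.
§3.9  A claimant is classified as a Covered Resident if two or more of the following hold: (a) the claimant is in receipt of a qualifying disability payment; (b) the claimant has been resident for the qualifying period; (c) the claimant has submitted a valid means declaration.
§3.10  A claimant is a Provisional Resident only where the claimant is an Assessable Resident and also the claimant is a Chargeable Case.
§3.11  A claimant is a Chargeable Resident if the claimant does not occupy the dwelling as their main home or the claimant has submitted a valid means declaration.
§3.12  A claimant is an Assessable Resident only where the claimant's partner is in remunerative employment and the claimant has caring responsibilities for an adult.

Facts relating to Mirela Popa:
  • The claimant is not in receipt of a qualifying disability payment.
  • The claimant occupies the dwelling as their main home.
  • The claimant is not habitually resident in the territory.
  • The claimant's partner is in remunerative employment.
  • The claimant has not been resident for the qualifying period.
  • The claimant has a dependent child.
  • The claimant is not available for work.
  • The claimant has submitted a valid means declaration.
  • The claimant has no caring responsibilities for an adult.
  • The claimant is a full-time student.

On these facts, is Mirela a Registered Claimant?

§3.9 — Covered Resident: the claimant is in receipt of a qualifying disability payment? no; the claimant has been resident for the qualifying period? no; the claimant has submitted a valid means declaration? yes — 1 of 3 hold (need ≥2) → not satisfied.
§3.4 — Standard Resident: [the claimant has no caring responsibilities for an adult? yes] AND [the claimant has submitted a valid means declaration? yes] → satisfied.
§3.6 — Tier III Beneficiary: [Covered Resident (§3.9)? no] AND [Standard Resident (§3.4)? yes] → not satisfied.
§3.5 — Essential Case: [the claimant is not a full-time student? no] OR [the claimant has a dependent child? yes] → satisfied.
§3.11 — Chargeable Resident: [the claimant does not occupy the dwelling as their main home? no] OR [the claimant has submitted a valid means declaration? yes] → satisfied.
§3.2 — Primary Beneficiary: Tier III Beneficiary (§3.6)? no; Essential Case (§3.5)? yes; Chargeable Resident (§3.11)? yes — 2 of 3 hold (need ≥2) → satisfied.
§3.12 — Assessable Resident: [the claimant's partner is in remunerative employment? yes] AND [the claimant has caring responsibilities for an adult? no] → not satisfied.
§3.1 — Chargeable Case: [the claimant has been resident for the qualifying period? no] AND [the claimant is habitually resident in the territory? no] → not satisfied.
§3.10 — Provisional Resident: [Assessable Resident (§3.12)? no] AND [Chargeable Case (§3.1)? no] → not satisfied.
§3.3 — Registered Claimant: Primary Beneficiary (§3.2)? yes; Provisional Resident (§3.10)? no; the claimant is not available for work? yes — 2 of 3 hold (need ≥2) → satisfied.

Yes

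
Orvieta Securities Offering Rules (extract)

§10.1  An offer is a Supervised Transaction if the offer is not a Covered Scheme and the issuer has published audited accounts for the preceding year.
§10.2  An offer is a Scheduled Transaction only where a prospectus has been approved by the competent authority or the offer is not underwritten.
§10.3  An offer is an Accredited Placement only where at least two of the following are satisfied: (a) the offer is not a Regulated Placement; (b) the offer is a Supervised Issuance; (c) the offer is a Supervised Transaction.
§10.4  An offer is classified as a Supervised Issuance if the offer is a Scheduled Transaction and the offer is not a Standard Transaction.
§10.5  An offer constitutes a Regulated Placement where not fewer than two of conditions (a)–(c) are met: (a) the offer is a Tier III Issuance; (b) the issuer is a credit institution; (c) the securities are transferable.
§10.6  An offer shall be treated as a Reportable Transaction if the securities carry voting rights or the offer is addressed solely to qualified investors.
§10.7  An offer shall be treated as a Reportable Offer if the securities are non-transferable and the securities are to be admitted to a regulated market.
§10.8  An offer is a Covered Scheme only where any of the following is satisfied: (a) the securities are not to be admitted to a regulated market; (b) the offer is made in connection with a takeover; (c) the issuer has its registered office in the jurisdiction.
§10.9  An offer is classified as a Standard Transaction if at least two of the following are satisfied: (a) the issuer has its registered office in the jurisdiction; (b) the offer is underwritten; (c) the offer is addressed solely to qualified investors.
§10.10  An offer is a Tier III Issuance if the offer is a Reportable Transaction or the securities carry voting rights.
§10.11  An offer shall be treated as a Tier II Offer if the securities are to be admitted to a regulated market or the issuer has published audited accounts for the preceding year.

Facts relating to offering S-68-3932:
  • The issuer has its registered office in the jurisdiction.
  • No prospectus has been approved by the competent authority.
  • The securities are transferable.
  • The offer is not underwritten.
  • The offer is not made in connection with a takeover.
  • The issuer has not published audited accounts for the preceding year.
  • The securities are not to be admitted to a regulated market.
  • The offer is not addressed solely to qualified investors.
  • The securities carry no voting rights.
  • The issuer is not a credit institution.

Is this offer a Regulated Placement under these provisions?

§10.6 — Reportable Transaction: [the securities carry voting rights? no] OR [the offer is addressed solely to qualified investors? no] → not satisfied.
§10.10 — Tier III Issuance: [Reportable Transaction (§10.6)? no] OR [the securities carry voting rights? no] → not satisfied.
§10.5 — Regulated Placement: Tier III Issuance (§10.10)? no; the issuer is a credit institution? no; the securities are transferable? yes — 1 of 3 hold (need ≥2) → not satisfied.

No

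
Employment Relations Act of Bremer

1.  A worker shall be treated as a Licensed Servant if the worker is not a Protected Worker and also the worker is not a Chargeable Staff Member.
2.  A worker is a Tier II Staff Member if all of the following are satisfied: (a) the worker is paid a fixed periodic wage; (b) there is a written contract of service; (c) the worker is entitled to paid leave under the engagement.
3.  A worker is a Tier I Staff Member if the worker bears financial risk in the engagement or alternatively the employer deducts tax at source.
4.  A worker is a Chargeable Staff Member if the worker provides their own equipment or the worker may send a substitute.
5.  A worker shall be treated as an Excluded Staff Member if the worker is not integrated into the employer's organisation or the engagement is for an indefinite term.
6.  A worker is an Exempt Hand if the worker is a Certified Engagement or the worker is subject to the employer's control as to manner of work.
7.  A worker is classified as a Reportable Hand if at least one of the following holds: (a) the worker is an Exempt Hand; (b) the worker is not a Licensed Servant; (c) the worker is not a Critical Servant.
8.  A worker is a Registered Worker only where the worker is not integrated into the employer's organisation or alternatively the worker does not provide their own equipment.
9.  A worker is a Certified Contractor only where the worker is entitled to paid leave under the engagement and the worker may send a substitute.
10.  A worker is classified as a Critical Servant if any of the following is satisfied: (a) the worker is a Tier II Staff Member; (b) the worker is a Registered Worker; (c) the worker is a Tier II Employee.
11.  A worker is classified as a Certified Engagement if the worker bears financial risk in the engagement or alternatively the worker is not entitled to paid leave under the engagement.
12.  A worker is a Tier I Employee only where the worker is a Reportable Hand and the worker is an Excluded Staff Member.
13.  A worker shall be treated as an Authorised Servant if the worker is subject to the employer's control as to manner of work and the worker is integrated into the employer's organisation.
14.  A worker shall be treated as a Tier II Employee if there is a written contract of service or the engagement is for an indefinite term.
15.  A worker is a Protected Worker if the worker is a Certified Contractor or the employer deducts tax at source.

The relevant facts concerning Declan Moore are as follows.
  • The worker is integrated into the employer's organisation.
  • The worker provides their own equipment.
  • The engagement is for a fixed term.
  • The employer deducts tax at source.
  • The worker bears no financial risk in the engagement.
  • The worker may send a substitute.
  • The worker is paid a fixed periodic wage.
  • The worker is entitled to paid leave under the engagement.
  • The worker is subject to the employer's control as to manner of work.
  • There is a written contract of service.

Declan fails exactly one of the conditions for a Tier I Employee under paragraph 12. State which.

Excluded Staff Member

paragraph 11 — Certified Engagement: [the worker bears financial risk in the engagement? no] OR [the worker is not entitled to paid leave under the engagement? no] → not satisfied.
paragraph 6 — Exempt Hand: [Certified Engagement (paragraph 11)? no] OR [the worker is subject to the employer's control as to manner of work? yes] → satisfied.
paragraph 9 — Certified Contractor: [the worker is entitled to paid leave under the engagement? yes] AND [the worker may send a substitute? yes] → satisfied.
paragraph 15 — Protected Worker: [Certified Contractor (paragraph 9)? yes] OR [the employer deducts tax at source? yes] → satisfied.
paragraph 4 — Chargeable Staff Member: [the worker provides their own equipment? yes] OR [the worker may send a substitute? yes] → satisfied.
paragraph 1 — Licensed Servant: [not a Protected Worker (paragraph 15)? no] AND [not a Chargeable Staff Member (paragraph 4)? no] → not satisfied.
paragraph 2 — Tier II Staff Member: [the worker is paid a fixed periodic wage? yes] AND [there is a written contract of service? yes] AND [the worker is entitled to paid leave under the engagement? yes] → satisfied.
paragraph 8 — Registered Worker: [the worker is not integrated into the employer's organisation? no] OR [the worker does not provide their own equipment? no] → not satisfied.
paragraph 14 — Tier II Employee: [there is a written contract of service? yes] OR [the engagement is for an indefinite term? no] → satisfied.
paragraph 10 — Critical Servant: [Tier II Staff Member (paragraph 2)? yes] OR [Registered Worker (paragraph 8)? no] OR [Tier II Employee (paragraph 14)? yes] → satisfied.
paragraph 7 — Reportable Hand: [Exempt Hand (paragraph 6)? yes] OR [not a Licensed Servant (paragraph 1)? yes] OR [not a Critical Servant (paragraph 10)? no] → satisfied.
paragraph 5 — Excluded Staff Member: [the worker is not integrated into the employer's organisation? no] OR [the engagement is for an indefinite term? no] → not satisfied.
paragraph 12 — Tier I Employee: [Reportable Hand (paragraph 7)? yes] AND [Excluded Staff Member (paragraph 5)? no] → not satisfied.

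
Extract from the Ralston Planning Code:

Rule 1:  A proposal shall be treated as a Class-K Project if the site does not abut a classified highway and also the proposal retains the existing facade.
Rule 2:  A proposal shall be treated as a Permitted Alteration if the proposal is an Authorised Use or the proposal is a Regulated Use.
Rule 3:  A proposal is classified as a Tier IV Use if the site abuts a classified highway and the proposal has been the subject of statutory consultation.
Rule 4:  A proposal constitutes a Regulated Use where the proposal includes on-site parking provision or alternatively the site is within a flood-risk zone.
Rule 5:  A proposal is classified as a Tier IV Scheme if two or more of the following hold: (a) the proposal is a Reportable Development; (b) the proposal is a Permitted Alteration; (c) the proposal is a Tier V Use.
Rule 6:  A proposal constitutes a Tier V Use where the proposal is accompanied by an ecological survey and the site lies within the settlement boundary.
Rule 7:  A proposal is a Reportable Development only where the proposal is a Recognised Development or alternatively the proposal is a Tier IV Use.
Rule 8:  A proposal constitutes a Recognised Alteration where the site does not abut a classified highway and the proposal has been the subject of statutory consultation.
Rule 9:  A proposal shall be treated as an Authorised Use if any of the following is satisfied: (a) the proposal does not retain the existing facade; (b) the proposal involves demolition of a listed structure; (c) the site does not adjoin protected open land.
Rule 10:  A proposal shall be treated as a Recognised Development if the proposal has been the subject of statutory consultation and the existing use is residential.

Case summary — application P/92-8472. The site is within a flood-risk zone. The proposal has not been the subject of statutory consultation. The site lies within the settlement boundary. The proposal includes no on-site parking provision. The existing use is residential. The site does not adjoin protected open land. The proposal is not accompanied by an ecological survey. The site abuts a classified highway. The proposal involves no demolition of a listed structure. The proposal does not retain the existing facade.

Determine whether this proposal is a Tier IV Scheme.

No

rule 10 — Recognised Development: [the proposal has been the subject of statutory consultation? no] AND [the existing use is residential? yes] → not satisfied.
rule 3 — Tier IV Use: [the site abuts a classified highway? yes] AND [the proposal has been the subject of statutory consultation? no] → not satisfied.
rule 7 — Reportable Development: [Recognised Development (rule 10)? no] OR [Tier IV Use (rule 3)? no] → not satisfied.
rule 9 — Authorised Use: [the proposal does not retain the existing facade? yes] OR [the proposal involves demolition of a listed structure? no] OR [the site does not adjoin protected open land? yes] → satisfied.
rule 4 — Regulated Use: [the proposal includes on-site parking provision? no] OR [the site is within a flood-risk zone? yes] → satisfied.
rule 2 — Permitted Alteration: [Authorised Use (rule 9)? yes] OR [Regulated Use (rule 4)? yes] → satisfied.
rule 6 — Tier V Use: [the proposal is accompanied by an ecological survey? no] AND [the site lies within the settlement boundary? yes] → not satisfied.
rule 5 — Tier IV Scheme: Reportable Development (rule 7)? no; Permitted Alteration (rule 2)? yes; Tier V Use (rule 6)? no — 1 of 3 hold (need ≥2) → not satisfied.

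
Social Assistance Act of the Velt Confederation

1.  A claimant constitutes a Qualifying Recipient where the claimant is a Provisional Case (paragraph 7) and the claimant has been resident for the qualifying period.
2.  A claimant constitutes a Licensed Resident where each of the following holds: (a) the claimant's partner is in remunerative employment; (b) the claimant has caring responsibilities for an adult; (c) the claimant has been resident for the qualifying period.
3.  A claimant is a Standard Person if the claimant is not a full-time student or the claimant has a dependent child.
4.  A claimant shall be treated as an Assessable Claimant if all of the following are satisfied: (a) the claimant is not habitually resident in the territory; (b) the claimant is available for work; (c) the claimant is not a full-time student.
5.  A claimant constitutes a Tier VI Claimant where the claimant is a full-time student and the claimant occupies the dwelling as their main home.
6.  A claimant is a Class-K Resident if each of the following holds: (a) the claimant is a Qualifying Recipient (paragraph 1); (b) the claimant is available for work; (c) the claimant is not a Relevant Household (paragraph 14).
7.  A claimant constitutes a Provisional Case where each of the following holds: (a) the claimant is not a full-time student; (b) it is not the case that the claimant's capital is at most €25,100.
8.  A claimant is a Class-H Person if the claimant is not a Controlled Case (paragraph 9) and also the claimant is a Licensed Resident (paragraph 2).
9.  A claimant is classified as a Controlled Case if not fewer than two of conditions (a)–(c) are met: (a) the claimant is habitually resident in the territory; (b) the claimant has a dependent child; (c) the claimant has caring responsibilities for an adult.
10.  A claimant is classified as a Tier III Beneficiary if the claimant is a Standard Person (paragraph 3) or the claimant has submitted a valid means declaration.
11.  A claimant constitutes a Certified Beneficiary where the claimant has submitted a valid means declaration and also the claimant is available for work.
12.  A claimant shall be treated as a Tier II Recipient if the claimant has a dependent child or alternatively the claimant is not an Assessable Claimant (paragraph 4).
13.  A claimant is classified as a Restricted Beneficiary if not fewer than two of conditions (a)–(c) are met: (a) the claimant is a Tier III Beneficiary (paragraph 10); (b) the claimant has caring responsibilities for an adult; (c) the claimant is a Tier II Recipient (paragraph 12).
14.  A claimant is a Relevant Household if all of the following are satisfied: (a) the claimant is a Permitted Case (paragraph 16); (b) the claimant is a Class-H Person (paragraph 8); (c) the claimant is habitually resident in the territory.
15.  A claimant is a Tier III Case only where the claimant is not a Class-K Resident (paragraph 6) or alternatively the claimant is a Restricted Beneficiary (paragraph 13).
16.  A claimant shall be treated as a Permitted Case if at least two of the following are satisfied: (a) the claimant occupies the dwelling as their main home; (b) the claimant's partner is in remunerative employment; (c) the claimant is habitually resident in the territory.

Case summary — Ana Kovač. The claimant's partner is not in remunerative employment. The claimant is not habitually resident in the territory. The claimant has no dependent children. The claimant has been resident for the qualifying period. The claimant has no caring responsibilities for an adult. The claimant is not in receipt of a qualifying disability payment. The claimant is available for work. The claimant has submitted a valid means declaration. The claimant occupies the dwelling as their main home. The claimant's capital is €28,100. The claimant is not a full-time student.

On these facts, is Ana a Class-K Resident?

Yes

paragraph 7 — Provisional Case: [the claimant is not a full-time student? yes] AND [claimant's capital: €28,100 ≤ €25,100? no, so negated condition yes] → satisfied.
paragraph 1 — Qualifying Recipient: [Provisional Case (paragraph 7)? yes] AND [the claimant has been resident for the qualifying period? yes] → satisfied.
paragraph 16 — Permitted Case: the claimant occupies the dwelling as their main home? yes; the claimant's partner is in remunerative employment? no; the claimant is habitually resident in the territory? no — 1 of 3 hold (need ≥2) → not satisfied.
paragraph 9 — Controlled Case: the claimant is habitually resident in the territory? no; the claimant has a dependent child? no; the claimant has caring responsibilities for an adult? no — 0 of 3 hold (need ≥2) → not satisfied.
paragraph 2 — Licensed Resident: [the claimant's partner is in remunerative employment? no] AND [the claimant has caring responsibilities for an adult? no] AND [the claimant has been resident for the qualifying period? yes] → not satisfied.
paragraph 8 — Class-H Person: [not a Controlled Case (paragraph 9)? yes] AND [Licensed Resident (paragraph 2)? no] → not satisfied.
paragraph 14 — Relevant Household: [Permitted Case (paragraph 16)? no] AND [Class-H Person (paragraph 8)? no] AND [the claimant is habitually resident in the territory? no] → not satisfied.
paragraph 6 — Class-K Resident: [Qualifying Recipient (paragraph 1)? yes] AND [the claimant is available for work? yes] AND [not a Relevant Household (paragraph 14)? yes] → satisfied.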